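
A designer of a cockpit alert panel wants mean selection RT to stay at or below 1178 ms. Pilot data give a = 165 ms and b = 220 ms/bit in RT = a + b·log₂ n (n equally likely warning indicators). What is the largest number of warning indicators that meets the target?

24

Information budget: (1178 − 165)/220 = 4.6045 bits, so n ≤ 2^4.6045 = 24.328 → at most 24.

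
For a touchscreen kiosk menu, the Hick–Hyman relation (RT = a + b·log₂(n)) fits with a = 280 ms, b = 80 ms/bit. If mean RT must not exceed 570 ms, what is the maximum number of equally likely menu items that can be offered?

Set 280 + 80·log₂ n ≤ 570 → log₂ n ≤ (570 − 280)/80 = 3.6250.
So n ≤ 2^3.6250 = 12.338; the largest integer n is 12.

12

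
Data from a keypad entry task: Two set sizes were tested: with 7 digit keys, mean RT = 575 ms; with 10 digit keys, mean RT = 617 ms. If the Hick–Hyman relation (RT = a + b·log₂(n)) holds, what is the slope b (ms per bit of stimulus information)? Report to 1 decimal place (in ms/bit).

Slope: b = (617 − 575) / (log₂ 10 − log₂ 7) = 42/0.5146 = 81.621 ms/bit.

81.6 ms/bit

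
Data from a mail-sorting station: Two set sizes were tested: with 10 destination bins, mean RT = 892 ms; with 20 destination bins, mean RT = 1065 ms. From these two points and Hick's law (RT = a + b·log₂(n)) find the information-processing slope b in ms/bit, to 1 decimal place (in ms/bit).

b = (RT₂ − RT₁)/(log₂ n₂ − log₂ n₁) = (1065 − 892)/(4.3219 − 3.3219) = 173.000 ms/bit.

173.0 ms/bit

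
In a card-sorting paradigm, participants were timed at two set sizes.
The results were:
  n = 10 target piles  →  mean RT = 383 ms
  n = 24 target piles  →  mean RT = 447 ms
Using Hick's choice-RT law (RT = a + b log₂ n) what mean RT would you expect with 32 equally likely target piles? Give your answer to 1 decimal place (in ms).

Fit slope and intercept:
  b = (447 − 383) / (log₂ 24 − log₂ 10) = 64 / (4.5850 − 3.3219) = 50.672 ms/bit
  a = 383 − 50.672 × 3.3219 = 214.673 ms
Then RT(32) = 214.673 + 50.672 × log₂ 32 = 214.673 + 50.672 × 5 ≈ 468.031 ms.

468.0 ms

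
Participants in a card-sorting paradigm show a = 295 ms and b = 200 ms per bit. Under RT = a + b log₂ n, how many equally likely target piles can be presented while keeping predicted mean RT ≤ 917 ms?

Set 295 + 200·log₂ n ≤ 917 → log₂ n ≤ (917 − 295)/200 = 3.1100.
So n ≤ 2^3.1100 = 8.634; the largest integer n is 8.

8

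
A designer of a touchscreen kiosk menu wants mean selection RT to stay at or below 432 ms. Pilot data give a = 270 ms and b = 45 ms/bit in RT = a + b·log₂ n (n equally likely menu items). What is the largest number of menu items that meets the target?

Information budget: (432 − 270)/45 = 3.6000 bits, so n ≤ 2^3.6000 = 12.126 → at most 12.

12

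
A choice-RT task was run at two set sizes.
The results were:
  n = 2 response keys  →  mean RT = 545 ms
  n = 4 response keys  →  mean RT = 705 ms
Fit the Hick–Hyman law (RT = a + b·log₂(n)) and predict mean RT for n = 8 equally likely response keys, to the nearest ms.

Solve the two-equation system in a and b:
  b = (705 − 545) / (log₂ 4 − log₂ 2) = 160 / (2 − 1) = 160 ms/bit
  a = 545 − 160 × 1 = 385 ms
Then RT(8) = 385 + 160 × log₂ 8 = 385 + 160 × 3 ≈ 865.000 ms.

865 ms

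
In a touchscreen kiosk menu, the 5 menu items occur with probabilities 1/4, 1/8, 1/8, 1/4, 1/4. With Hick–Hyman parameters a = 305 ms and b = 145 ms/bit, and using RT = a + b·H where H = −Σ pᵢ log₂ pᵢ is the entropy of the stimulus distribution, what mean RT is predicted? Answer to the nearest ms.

631 ms

H = −Σ pᵢ log₂ pᵢ = 0.25·2 + 0.125·3 + 0.125·3 + 0.25·2 + 0.25·2 = 2.250 bits.
RT = 305 + 145 × 2.250 = 631.25 ms.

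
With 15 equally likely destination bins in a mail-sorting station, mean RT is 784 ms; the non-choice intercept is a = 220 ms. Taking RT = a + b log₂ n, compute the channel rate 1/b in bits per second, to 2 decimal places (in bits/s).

6.93 bits/s

Choice component = 784 − 220 = 564 ms over log₂(15) = 3.9069 bits.
b = 564 / 3.9069 = 144.360 ms/bit, so 1/b = 6.927 bits/s.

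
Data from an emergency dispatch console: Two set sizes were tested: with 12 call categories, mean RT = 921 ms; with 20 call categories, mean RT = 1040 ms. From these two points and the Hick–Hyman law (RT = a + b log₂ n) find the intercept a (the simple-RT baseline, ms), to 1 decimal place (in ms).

b = (RT₂ − RT₁)/(log₂ n₂ − log₂ n₁) = (1040 − 921)/(4.3219 − 3.5850) = 161.473 ms/bit.
a = RT₁ − b·log₂ n₁ = 921 − 161.473 × 3.5850 = 342.126 ms.

342.1 ms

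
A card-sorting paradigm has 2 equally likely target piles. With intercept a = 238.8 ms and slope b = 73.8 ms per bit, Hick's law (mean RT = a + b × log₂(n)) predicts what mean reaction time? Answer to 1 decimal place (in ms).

log₂(2) = 1 bits, so RT = 238.8 + 73.8 × 1 ≈ 312.600 ms.

312.6 ms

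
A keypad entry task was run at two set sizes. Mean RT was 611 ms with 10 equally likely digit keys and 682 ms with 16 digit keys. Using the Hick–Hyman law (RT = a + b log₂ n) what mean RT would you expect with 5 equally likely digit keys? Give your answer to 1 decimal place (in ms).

RT is linear in log₂ n, so two points fix the line:
  b = (682 − 611) / (log₂ 16 − log₂ 10) = 71 / (4 − 3.3219) = 104.709 ms/bit
  a = 611 − 104.709 × 3.3219 = 263.165 ms
Then RT(5) = 263.165 + 104.709 × log₂ 5 = 263.165 + 104.709 × 2.3219 ≈ 506.291 ms.

506.3 ms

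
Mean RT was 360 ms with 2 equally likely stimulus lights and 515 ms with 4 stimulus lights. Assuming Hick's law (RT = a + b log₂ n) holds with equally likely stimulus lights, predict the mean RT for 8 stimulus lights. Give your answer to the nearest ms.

Solve the two-equation system in a and b:
  b = (515 − 360) / (log₂ 4 − log₂ 2) = 155 / (2 − 1) = 155 ms/bit
  a = 360 − 155 × 1 = 205 ms
Then RT(8) = 205 + 155 × log₂ 8 = 205 + 155 × 3 ≈ 670.000 ms.

670 ms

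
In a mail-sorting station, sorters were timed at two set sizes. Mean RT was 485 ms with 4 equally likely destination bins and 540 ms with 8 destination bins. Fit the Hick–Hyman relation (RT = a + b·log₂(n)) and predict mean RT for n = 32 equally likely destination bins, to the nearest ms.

RT is linear in log₂ n, so two points fix the line:
  b = (540 − 485) / (log₂ 8 − log₂ 4) = 55 / (3 − 2) = 55 ms/bit
  a = 485 − 55 × 2 = 375 ms
Then RT(32) = 375 + 55 × log₂ 32 = 375 + 55 × 5 ≈ 650.000 ms.

650 ms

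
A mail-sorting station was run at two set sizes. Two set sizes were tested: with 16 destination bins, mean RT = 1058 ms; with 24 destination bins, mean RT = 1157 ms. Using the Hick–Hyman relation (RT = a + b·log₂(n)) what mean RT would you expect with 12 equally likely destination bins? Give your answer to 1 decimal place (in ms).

987.8 ms

With log₂ n on the abscissa the relation is linear; from the two conditions:
  b = (1157 − 1058) / (log₂ 24 − log₂ 16) = 99 / (4.5850 − 4) = 169.242 ms/bit
  a = 1058 − 169.242 × 4 = 381.034 ms
Then RT(12) = 381.034 + 169.242 × log₂ 12 = 381.034 + 169.242 × 3.5850 ≈ 987.758 ms.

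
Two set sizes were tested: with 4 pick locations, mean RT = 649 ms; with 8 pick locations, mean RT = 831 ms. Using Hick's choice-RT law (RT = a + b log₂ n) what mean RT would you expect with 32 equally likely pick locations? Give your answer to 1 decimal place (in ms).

1195.0 ms

With log₂ n on the abscissa the relation is linear; from the two conditions:
  b = (831 − 649) / (log₂ 8 − log₂ 4) = 182 / (3 − 2) = 182.000 ms/bit
  a = 649 − 182.000 × 2 = 285.000 ms
Then RT(32) = 285.000 + 182.000 × log₂ 32 = 285.000 + 182.000 × 5 ≈ 1195.000 ms.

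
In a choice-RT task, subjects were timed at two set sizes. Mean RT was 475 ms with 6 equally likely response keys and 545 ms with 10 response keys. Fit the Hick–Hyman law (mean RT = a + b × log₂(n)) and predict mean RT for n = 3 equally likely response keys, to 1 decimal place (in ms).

RT is linear in log₂ n, so two points fix the line:
  b = (545 − 475) / (log₂ 10 − log₂ 6) = 70 / (3.3219 − 2.5850) = 94.984 ms/bit
  a = 475 − 94.984 × 2.5850 = 229.470 ms
Then RT(3) = 229.470 + 94.984 × log₂ 3 = 229.470 + 94.984 × 1.5850 ≈ 380.016 ms.

380.0 ms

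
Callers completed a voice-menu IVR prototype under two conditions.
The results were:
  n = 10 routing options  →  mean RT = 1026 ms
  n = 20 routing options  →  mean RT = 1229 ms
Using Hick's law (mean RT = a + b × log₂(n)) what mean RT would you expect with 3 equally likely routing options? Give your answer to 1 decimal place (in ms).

Fit slope and intercept:
  b = (1229 − 1026) / (log₂ 20 − log₂ 10) = 203 / (4.3219 − 3.3219) = 203.000 ms/bit
  a = 1026 − 203.000 × 3.3219 = 351.649 ms
Then RT(3) = 351.649 + 203.000 × log₂ 3 = 351.649 + 203.000 × 1.5850 ≈ 673.396 ms.

673.4 ms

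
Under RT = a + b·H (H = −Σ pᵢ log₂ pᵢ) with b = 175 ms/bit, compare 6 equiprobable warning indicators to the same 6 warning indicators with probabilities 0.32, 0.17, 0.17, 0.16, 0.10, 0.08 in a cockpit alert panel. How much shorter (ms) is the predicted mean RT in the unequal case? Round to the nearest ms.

25 ms

Equiprobable entropy H₀ = log₂ 6 = 2.5850 bits.
Skewed entropy H = −Σ pᵢ log₂ pᵢ = 2.4419 bits.
ΔRT = b·(H₀ − H) = 175 × 0.1430 = 25.03 ms.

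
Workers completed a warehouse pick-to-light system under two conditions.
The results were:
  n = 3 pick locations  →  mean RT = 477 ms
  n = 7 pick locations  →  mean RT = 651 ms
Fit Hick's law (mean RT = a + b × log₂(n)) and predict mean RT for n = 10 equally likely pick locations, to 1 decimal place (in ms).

724.2 ms

Fit slope and intercept:
  b = (651 − 477) / (log₂ 7 − log₂ 3) = 174 / (2.8074 − 1.5850) = 142.344 ms/bit
  a = 477 − 142.344 × 1.5850 = 251.390 ms
Then RT(10) = 251.390 + 142.344 × log₂ 10 = 251.390 + 142.344 × 3.3219 ≈ 724.246 ms.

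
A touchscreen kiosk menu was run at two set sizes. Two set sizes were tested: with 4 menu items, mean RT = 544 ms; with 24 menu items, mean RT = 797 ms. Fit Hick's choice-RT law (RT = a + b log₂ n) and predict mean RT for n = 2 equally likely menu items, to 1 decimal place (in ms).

446.1 ms

With log₂ n on the abscissa the relation is linear; from the two conditions:
  b = (797 − 544) / (log₂ 24 − log₂ 4) = 253 / (4.5850 − 2) = 97.874 ms/bit
  a = 544 − 97.874 × 2 = 348.252 ms
Then RT(2) = 348.252 + 97.874 × log₂ 2 = 348.252 + 97.874 × 1 ≈ 446.126 ms.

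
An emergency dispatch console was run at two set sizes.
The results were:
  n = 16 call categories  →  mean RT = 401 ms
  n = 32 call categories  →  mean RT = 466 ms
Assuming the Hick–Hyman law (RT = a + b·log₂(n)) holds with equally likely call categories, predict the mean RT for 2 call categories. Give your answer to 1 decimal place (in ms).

Solve the two-equation system in a and b:
  b = (466 − 401) / (log₂ 32 − log₂ 16) = 65 / (5 − 4) = 65.000 ms/bit
  a = 401 − 65.000 × 4 = 141.000 ms
Then RT(2) = 141.000 + 65.000 × log₂ 2 = 141.000 + 65.000 × 1 ≈ 206.000 ms.

206.0 ms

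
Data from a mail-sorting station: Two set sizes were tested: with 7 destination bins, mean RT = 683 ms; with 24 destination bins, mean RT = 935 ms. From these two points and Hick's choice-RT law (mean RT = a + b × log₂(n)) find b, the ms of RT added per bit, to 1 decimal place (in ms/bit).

141.8 ms/bit

Slope: b = (935 − 683) / (log₂ 24 − log₂ 7) = 252/1.7776 = 141.764 ms/bit.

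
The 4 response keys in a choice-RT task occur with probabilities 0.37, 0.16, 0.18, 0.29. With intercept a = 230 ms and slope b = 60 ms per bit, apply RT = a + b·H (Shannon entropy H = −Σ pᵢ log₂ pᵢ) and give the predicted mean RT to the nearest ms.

345 ms

H = 0.37·log₂(1/0.37) + 0.16·log₂(1/0.16) + 0.18·log₂(1/0.18) + 0.29·log₂(1/0.29) = 1.9170 bits.
RT = 230 + 60 × 1.9170 = 345.02 ms.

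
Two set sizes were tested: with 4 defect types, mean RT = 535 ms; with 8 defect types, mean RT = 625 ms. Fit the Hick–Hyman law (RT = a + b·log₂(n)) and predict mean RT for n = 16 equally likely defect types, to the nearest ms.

715 ms

Solve the two-equation system in a and b:
  b = (625 − 535) / (log₂ 8 − log₂ 4) = 90 / (3 − 2) = 90 ms/bit
  a = 535 − 90 × 2 = 355 ms
Then RT(16) = 355 + 90 × log₂ 16 = 355 + 90 × 4 ≈ 715.000 ms.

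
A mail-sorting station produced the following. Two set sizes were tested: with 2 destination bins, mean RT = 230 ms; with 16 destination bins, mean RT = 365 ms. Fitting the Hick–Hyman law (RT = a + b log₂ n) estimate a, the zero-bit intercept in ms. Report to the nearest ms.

185 ms

Slope: b = (365 − 230) / (log₂ 16 − log₂ 2) = 135/3.0000 = 45 ms/bit.
a = RT₁ − b·log₂ n₁ = 230 − 45 × 1 = 185.000 ms.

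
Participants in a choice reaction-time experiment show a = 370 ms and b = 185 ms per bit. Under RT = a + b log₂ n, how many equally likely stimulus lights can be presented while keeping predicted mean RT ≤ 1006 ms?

Information budget: (1006 − 370)/185 = 3.4378 bits, so n ≤ 2^3.4378 = 10.837 → at most 10.

10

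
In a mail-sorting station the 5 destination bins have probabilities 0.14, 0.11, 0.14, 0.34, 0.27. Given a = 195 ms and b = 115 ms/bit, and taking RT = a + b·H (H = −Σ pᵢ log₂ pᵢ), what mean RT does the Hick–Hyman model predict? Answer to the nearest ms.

H = 0.14·log₂(1/0.14) + 0.11·log₂(1/0.11) + 0.14·log₂(1/0.14) + 0.34·log₂(1/0.34) + 0.27·log₂(1/0.27) = 2.1837 bits.
RT = 195 + 115 × 2.1837 = 446.13 ms.

446 ms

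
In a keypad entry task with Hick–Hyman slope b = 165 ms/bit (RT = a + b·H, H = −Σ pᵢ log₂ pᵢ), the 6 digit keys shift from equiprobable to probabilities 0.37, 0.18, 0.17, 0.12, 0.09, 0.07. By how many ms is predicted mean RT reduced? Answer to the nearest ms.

37 ms

The RT saving is b·ΔH. Equiprobable H₀ = log₂(6) = 2.5850 bits; with the given probabilities H = 2.3589 bits.
b·(H₀ − H) = 165 × (2.5850 − 2.3589) = 37.30 ms.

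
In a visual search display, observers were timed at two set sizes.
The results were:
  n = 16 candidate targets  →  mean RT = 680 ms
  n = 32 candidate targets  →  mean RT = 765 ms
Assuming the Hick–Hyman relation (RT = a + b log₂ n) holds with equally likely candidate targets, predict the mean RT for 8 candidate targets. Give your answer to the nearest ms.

With log₂ n on the abscissa the relation is linear; from the two conditions:
  b = (765 − 680) / (log₂ 32 − log₂ 16) = 85 / (5 − 4) = 85 ms/bit
  a = 680 − 85 × 4 = 340 ms
Then RT(8) = 340 + 85 × log₂ 8 = 340 + 85 × 3 ≈ 595.000 ms.

595 ms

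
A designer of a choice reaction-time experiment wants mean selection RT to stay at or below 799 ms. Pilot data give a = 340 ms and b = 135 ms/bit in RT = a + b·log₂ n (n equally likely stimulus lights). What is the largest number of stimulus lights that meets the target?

Information budget: (799 − 340)/135 = 3.4000 bits, so n ≤ 2^3.4000 = 10.556 → at most 10.

10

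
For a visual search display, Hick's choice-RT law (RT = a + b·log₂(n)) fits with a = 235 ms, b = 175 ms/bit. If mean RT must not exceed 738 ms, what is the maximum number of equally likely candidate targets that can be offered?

7

Information budget: (738 − 235)/175 = 2.8743 bits, so n ≤ 2^2.8743 = 7.332 → at most 7.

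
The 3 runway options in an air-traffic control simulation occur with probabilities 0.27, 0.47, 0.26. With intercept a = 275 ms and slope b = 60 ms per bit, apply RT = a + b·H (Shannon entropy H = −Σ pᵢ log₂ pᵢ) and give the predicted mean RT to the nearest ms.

H = 0.27·log₂(1/0.27) + 0.47·log₂(1/0.47) + 0.26·log₂(1/0.26) = 1.5273 bits.
RT = 275 + 60 × 1.5273 = 366.64 ms.

367 ms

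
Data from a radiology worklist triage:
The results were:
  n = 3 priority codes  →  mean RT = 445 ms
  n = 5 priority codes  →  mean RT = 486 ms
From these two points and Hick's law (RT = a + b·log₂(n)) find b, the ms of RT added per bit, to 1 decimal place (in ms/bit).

b = (RT₂ − RT₁)/(log₂ n₂ − log₂ n₁) = (486 − 445)/(2.3219 − 1.5850) = 55.634 ms/bit.

55.6 ms/bit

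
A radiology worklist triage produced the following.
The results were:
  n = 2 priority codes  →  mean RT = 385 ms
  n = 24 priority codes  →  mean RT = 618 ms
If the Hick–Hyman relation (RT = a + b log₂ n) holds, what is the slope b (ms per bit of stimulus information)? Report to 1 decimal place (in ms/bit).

65.0 ms/bit

Slope: b = (618 − 385) / (log₂ 24 − log₂ 2) = 233/3.5850 = 64.994 ms/bit.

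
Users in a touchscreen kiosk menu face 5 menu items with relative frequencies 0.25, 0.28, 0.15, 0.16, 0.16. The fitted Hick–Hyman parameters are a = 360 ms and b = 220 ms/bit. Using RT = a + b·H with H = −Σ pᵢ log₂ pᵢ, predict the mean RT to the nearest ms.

H = 0.25·log₂(1/0.25) + 0.28·log₂(1/0.28) + 0.15·log₂(1/0.15) + 0.16·log₂(1/0.16) + 0.16·log₂(1/0.16) = 2.2708 bits.
RT = 360 + 220 × 2.2708 = 859.58 ms.

860 ms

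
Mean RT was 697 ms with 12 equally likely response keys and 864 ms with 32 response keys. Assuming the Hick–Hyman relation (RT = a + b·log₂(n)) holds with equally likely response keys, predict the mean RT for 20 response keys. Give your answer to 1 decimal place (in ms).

RT is linear in log₂ n, so two points fix the line:
  b = (864 − 697) / (log₂ 32 − log₂ 12) = 167 / (5 − 3.5850) = 118.018 ms/bit
  a = 697 − 118.018 × 3.5850 = 273.910 ms
Then RT(20) = 273.910 + 118.018 × log₂ 20 = 273.910 + 118.018 × 4.3219 ≈ 783.975 ms.

784.0 ms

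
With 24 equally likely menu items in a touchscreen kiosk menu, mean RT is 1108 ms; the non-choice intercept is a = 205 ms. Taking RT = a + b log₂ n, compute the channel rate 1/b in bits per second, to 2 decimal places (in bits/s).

Choice component = 1108 − 205 = 903 ms over log₂(24) = 4.5850 bits.
b = 903 / 4.5850 = 196.948 ms/bit, so 1/b = 5.077 bits/s.

5.08 bits/s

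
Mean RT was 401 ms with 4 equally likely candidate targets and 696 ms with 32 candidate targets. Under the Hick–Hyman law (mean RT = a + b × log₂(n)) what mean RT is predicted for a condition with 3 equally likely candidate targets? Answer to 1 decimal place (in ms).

Solve the two-equation system in a and b:
  b = (696 − 401) / (log₂ 32 − log₂ 4) = 295 / (5 − 2) = 98.333 ms/bit
  a = 401 − 98.333 × 2 = 204.333 ms
Then RT(3) = 204.333 + 98.333 × log₂ 3 = 204.333 + 98.333 × 1.5850 ≈ 360.188 ms.

360.2 ms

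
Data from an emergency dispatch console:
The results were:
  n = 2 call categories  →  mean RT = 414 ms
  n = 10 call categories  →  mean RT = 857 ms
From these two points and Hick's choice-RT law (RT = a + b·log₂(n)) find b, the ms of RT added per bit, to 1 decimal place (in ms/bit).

190.8 ms/bit

b = (RT₂ − RT₁)/(log₂ n₂ − log₂ n₁) = (857 − 414)/(3.3219 − 1) = 190.790 ms/bit.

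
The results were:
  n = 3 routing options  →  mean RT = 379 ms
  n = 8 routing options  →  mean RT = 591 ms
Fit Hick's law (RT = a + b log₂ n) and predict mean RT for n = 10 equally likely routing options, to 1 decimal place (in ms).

639.2 ms

Solve the two-equation system in a and b:
  b = (591 − 379) / (log₂ 8 − log₂ 3) = 212 / (3 − 1.5850) = 149.819 ms/bit
  a = 379 − 149.819 × 1.5850 = 141.542 ms
Then RT(10) = 141.542 + 149.819 × log₂ 10 = 141.542 + 149.819 × 3.3219 ≈ 639.231 ms.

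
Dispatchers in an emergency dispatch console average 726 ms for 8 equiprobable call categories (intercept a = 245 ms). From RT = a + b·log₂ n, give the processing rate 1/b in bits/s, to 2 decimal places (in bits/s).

6.24 bits/s

b = (726 − 245)/log₂ 8 = 481/3 = 160.333 ms per bit = 0.16033 s/bit; the reciprocal is 6.237 bits/s.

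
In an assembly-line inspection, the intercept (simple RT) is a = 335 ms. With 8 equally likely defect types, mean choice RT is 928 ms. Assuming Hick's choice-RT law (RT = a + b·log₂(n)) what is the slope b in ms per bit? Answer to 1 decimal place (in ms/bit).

197.7 ms/bit

log₂(8) = 3 bits.
b = (RT − a)/log₂ n = (928 − 335) / 3 = 197.667 ms/bit.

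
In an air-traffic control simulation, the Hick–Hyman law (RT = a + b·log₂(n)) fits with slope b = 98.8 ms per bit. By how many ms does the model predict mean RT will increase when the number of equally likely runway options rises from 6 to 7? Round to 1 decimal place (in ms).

Only the slope matters, since a is common to both: ΔRT = b·log₂(n₂/n₁).
log₂(7) − log₂(6) = 2.8074 − 2.5850 = 0.2224.
ΔRT = 98.8 × 0.2224 = 21.972 ms.

22.0 ms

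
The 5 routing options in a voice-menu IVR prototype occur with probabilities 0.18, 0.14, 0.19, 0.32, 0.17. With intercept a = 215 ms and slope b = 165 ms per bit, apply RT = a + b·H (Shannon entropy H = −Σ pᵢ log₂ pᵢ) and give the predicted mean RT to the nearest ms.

Entropy contributions −pᵢ log₂ pᵢ: 0.4453, 0.3971, 0.4552, 0.5260, 0.4346; sum H = 2.2583 bits.
RT = a + bH = 215 + 165·2.2583 = 587.61 ms.

588 ms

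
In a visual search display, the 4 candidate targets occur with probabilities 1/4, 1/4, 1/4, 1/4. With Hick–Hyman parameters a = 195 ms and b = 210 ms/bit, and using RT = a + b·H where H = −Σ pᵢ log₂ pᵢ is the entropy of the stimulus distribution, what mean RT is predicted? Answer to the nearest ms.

615 ms

Each term −pᵢ log₂ pᵢ: 0.25·2 + 0.25·2 + 0.25·2 + 0.25·2; summed, H = 2.000 bits.
Mean RT = a + bH = 195 + 210·2.000 = 615.00 ms.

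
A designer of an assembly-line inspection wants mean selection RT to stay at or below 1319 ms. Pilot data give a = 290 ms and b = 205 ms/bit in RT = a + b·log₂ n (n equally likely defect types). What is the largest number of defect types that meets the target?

32

Information budget: (1319 − 290)/205 = 5.0195 bits, so n ≤ 2^5.0195 = 32.436 → at most 32.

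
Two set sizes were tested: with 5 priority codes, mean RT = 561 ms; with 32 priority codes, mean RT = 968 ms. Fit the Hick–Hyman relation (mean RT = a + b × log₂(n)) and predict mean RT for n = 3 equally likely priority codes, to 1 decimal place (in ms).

Solve the two-equation system in a and b:
  b = (968 − 561) / (log₂ 32 − log₂ 5) = 407 / (5 − 2.3219) = 151.975 ms/bit
  a = 561 − 151.975 × 2.3219 = 208.125 ms
Then RT(3) = 208.125 + 151.975 × log₂ 3 = 208.125 + 151.975 × 1.5850 ≈ 449.000 ms.

449.0 ms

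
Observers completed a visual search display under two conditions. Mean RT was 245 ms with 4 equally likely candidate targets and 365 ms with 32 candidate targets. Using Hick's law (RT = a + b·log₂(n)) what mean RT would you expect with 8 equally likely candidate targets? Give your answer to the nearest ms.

285 ms

Fit slope and intercept:
  b = (365 − 245) / (log₂ 32 − log₂ 4) = 120 / (5 − 2) = 40 ms/bit
  a = 245 − 40 × 2 = 165 ms
Then RT(8) = 165 + 40 × log₂ 8 = 165 + 40 × 3 ≈ 285.000 ms.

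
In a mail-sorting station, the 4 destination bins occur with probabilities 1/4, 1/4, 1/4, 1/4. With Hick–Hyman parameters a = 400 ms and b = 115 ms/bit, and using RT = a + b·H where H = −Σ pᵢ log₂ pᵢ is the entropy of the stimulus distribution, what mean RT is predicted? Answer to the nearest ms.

630 ms

Each term −pᵢ log₂ pᵢ: 0.25·2 + 0.25·2 + 0.25·2 + 0.25·2; summed, H = 2.000 bits.
Mean RT = a + bH = 400 + 115·2.000 = 630.00 ms.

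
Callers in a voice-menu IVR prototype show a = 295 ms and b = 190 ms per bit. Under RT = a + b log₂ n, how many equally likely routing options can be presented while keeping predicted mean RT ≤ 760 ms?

5

Set 295 + 190·log₂ n ≤ 760 → log₂ n ≤ (760 − 295)/190 = 2.4474.
So n ≤ 2^2.4474 = 5.454; the largest integer n is 5.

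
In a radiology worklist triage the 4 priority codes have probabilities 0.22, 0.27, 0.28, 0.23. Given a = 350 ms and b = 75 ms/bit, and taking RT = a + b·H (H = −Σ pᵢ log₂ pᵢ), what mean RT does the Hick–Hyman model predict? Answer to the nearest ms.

H = 0.22·log₂(1/0.22) + 0.27·log₂(1/0.27) + 0.28·log₂(1/0.28) + 0.23·log₂(1/0.23) = 1.9925 bits.
RT = 350 + 75 × 1.9925 = 499.44 ms.

499 ms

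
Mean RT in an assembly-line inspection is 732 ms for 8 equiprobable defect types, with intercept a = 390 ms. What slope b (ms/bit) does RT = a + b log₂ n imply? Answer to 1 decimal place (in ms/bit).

8 alternatives carry log₂ 8 = 3 bits; the choice cost is 732 − 390 = 342 ms, so b = 342/3 = 114.000 ms/bit.

114.0 ms/bit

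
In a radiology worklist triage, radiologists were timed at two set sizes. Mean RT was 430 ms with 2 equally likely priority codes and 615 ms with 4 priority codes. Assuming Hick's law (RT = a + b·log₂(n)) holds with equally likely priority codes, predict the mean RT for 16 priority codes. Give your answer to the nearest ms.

985 ms

Solve the two-equation system in a and b:
  b = (615 − 430) / (log₂ 4 − log₂ 2) = 185 / (2 − 1) = 185 ms/bit
  a = 430 − 185 × 1 = 245 ms
Then RT(16) = 245 + 185 × log₂ 16 = 245 + 185 × 4 ≈ 985.000 ms.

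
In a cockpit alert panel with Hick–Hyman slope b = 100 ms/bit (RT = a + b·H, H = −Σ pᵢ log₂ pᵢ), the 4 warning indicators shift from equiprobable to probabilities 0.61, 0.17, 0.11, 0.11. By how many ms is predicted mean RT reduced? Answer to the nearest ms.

43 ms

The RT saving is b·ΔH. Equiprobable H₀ = log₂(4) = 2.0000 bits; with the given probabilities H = 1.5702 bits.
b·(H₀ − H) = 100 × (2.0000 − 1.5702) = 42.98 ms.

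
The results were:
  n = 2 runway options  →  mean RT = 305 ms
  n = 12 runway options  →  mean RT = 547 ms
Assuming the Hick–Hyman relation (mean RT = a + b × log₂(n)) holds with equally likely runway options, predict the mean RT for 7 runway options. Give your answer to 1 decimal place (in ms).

474.2 ms

Fit slope and intercept:
  b = (547 − 305) / (log₂ 12 − log₂ 2) = 242 / (3.5850 − 1) = 93.618 ms/bit
  a = 305 − 93.618 × 1 = 211.382 ms
Then RT(7) = 211.382 + 93.618 × log₂ 7 = 211.382 + 93.618 × 2.8074 ≈ 474.202 ms.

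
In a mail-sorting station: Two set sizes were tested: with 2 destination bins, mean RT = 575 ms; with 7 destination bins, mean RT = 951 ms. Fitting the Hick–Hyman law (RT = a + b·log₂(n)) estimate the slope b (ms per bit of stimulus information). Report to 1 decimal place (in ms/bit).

b = (RT₂ − RT₁)/(log₂ n₂ − log₂ n₁) = (951 − 575)/(2.8074 − 1) = 208.039 ms/bit.

208.0 ms/bit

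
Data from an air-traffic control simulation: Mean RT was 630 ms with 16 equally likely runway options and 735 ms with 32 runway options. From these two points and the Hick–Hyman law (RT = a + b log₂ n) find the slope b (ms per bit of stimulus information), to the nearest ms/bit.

105 ms/bit

Slope: b = (735 − 630) / (log₂ 32 − log₂ 16) = 105/1.0000 = 105 ms/bit.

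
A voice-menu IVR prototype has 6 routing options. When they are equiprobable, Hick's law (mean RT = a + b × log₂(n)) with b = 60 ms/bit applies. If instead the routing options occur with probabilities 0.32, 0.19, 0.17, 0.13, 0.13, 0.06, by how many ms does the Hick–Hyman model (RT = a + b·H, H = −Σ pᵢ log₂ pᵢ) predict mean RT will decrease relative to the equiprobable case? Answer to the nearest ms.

10 ms

The RT saving is b·ΔH. Equiprobable H₀ = log₂(6) = 2.5850 bits; with the given probabilities H = 2.4247 bits.
b·(H₀ − H) = 60 × (2.5850 − 2.4247) = 9.62 ms.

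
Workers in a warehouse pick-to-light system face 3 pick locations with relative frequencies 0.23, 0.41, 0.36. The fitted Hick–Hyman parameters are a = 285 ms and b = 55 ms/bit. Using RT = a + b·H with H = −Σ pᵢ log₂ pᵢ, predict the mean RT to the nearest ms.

H = 0.23·log₂(1/0.23) + 0.41·log₂(1/0.41) + 0.36·log₂(1/0.36) = 1.5457 bits.
RT = 285 + 55 × 1.5457 = 370.01 ms.

370 ms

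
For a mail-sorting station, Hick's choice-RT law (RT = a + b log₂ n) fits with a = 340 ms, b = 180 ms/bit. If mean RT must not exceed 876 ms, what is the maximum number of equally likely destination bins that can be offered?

7

Set 340 + 180·log₂ n ≤ 876 → log₂ n ≤ (876 − 340)/180 = 2.9778.
So n ≤ 2^2.9778 = 7.878; the largest integer n is 7.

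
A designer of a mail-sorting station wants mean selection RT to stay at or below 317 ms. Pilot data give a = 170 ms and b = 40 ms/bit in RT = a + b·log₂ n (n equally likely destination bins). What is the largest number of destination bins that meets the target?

12

40·log₂ n ≤ 317 − 170 = 147, giving log₂ n ≤ 3.6750 and n ≤ 12.773. The largest whole number is 12.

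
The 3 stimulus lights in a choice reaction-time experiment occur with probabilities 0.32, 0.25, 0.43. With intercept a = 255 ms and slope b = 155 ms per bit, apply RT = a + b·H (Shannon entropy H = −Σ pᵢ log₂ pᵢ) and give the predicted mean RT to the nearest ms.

495 ms

H = 0.32·log₂(1/0.32) + 0.25·log₂(1/0.25) + 0.43·log₂(1/0.43) = 1.5496 bits.
RT = 255 + 155 × 1.5496 = 495.19 ms.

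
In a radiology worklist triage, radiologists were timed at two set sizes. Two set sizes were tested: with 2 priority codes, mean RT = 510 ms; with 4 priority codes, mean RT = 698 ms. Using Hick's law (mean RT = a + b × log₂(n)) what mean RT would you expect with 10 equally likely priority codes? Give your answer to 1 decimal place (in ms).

Fit slope and intercept:
  b = (698 − 510) / (log₂ 4 − log₂ 2) = 188 / (2 − 1) = 188.000 ms/bit
  a = 510 − 188.000 × 1 = 322.000 ms
Then RT(10) = 322.000 + 188.000 × log₂ 10 = 322.000 + 188.000 × 3.3219 ≈ 946.522 ms.

946.5 ms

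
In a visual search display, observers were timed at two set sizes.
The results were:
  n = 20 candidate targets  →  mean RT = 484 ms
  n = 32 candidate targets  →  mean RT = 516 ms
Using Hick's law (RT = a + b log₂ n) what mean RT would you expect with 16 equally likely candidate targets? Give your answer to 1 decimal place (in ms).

468.8 ms

Fit slope and intercept:
  b = (516 − 484) / (log₂ 32 − log₂ 20) = 32 / (5 − 4.3219) = 47.193 ms/bit
  a = 484 − 47.193 × 4.3219 = 280.037 ms
Then RT(16) = 280.037 + 47.193 × log₂ 16 = 280.037 + 47.193 × 4 ≈ 468.807 ms.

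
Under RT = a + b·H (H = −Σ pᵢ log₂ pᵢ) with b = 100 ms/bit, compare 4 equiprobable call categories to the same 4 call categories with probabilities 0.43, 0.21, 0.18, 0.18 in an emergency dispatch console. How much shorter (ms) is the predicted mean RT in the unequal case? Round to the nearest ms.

11 ms

Equiprobable entropy H₀ = log₂ 4 = 2.0000 bits.
Skewed entropy H = −Σ pᵢ log₂ pᵢ = 1.8870 bits.
ΔRT = b·(H₀ − H) = 100 × 0.1130 = 11.30 ms.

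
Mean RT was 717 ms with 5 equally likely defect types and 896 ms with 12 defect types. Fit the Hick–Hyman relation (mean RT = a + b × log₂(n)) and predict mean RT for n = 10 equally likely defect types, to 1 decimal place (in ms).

858.7 ms

With log₂ n on the abscissa the relation is linear; from the two conditions:
  b = (896 − 717) / (log₂ 12 − log₂ 5) = 179 / (3.5850 − 2.3219) = 141.722 ms/bit
  a = 717 − 141.722 × 2.3219 = 387.931 ms
Then RT(10) = 387.931 + 141.722 × log₂ 10 = 387.931 + 141.722 × 3.3219 ≈ 858.722 ms.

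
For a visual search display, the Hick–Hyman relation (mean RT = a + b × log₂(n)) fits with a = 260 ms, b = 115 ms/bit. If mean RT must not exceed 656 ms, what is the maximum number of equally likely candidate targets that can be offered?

10

Information budget: (656 − 260)/115 = 3.4435 bits, so n ≤ 2^3.4435 = 10.879 → at most 10.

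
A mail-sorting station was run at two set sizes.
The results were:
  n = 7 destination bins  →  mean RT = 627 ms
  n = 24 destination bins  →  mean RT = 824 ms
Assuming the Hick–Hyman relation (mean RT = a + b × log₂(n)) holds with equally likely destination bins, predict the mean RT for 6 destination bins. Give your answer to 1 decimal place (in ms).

RT is linear in log₂ n, so two points fix the line:
  b = (824 − 627) / (log₂ 24 − log₂ 7) = 197 / (4.5850 − 2.8074) = 110.823 ms/bit
  a = 627 − 110.823 × 2.8074 = 315.880 ms
Then RT(6) = 315.880 + 110.823 × log₂ 6 = 315.880 + 110.823 × 2.5850 ≈ 602.354 ms.

602.4 ms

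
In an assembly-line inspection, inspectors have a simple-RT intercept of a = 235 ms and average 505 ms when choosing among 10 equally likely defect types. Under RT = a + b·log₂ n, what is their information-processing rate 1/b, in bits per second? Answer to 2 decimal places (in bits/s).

12.30 bits/s

b = (505 − 235)/log₂ 10 = 270/3.3219 = 81.278 ms per bit = 0.08128 s/bit; the reciprocal is 12.303 bits/s.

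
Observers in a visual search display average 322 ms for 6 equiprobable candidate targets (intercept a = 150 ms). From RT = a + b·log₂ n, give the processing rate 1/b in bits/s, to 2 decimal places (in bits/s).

b = (322 − 150)/log₂ 6 = 172/2.5850 = 66.539 ms per bit = 0.06654 s/bit; the reciprocal is 15.029 bits/s.

15.03 bits/s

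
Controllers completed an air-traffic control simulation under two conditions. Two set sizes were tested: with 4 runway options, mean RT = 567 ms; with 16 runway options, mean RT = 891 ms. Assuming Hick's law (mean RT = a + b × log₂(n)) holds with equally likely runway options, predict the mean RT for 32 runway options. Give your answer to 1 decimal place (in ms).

Solve the two-equation system in a and b:
  b = (891 − 567) / (log₂ 16 − log₂ 4) = 324 / (4 − 2) = 162.000 ms/bit
  a = 567 − 162.000 × 2 = 243.000 ms
Then RT(32) = 243.000 + 162.000 × log₂ 32 = 243.000 + 162.000 × 5 ≈ 1053.000 ms.

1053.0 ms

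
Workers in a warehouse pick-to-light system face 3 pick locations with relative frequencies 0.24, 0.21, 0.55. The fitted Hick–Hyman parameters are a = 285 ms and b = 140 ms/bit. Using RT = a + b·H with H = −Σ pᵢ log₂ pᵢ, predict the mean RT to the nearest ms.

H = 0.24·log₂(1/0.24) + 0.21·log₂(1/0.21) + 0.55·log₂(1/0.55) = 1.4413 bits.
RT = 285 + 140 × 1.4413 = 486.79 ms.

487 ms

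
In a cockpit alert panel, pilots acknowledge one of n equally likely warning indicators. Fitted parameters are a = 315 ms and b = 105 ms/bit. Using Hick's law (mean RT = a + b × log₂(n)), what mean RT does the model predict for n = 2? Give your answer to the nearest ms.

log₂(2) = 1 bits, so RT = 315 + 105 × 1 ≈ 420.000 ms.

420 ms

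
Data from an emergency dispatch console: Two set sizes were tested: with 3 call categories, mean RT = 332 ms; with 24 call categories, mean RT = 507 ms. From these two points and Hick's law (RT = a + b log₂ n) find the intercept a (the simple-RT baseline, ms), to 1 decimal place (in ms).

239.5 ms

The slope on a log₂ axis is (507 − 332) / (4.5850 − 1.5850) = 58.333 ms/bit.
a = RT₁ − b·log₂ n₁ = 332 − 58.333 × 1.5850 = 239.544 ms.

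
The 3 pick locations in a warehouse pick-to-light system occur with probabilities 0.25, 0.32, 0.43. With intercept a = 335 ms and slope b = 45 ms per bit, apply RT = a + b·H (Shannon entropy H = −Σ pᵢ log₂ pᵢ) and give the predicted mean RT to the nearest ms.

405 ms

H = 0.25·log₂(1/0.25) + 0.32·log₂(1/0.32) + 0.43·log₂(1/0.43) = 1.5496 bits.
RT = 335 + 45 × 1.5496 = 404.73 ms.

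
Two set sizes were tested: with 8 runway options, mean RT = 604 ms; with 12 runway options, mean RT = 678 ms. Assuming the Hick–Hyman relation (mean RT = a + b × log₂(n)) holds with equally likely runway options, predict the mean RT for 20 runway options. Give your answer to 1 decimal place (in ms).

771.2 ms

Solve the two-equation system in a and b:
  b = (678 − 604) / (log₂ 12 − log₂ 8) = 74 / (3.5850 − 3) = 126.504 ms/bit
  a = 604 − 126.504 × 3 = 224.488 ms
Then RT(20) = 224.488 + 126.504 × log₂ 20 = 224.488 + 126.504 × 4.3219 ≈ 771.229 ms.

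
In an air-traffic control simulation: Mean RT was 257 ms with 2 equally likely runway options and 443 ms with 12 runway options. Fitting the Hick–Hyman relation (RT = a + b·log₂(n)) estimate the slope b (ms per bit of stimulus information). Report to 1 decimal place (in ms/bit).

72.0 ms/bit

b = (RT₂ − RT₁)/(log₂ n₂ − log₂ n₁) = (443 − 257)/(3.5850 − 1) = 71.955 ms/bit.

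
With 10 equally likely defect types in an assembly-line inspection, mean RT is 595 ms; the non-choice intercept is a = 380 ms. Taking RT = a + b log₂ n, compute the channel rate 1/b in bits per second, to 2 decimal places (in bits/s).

Choice component = 595 − 380 = 215 ms over log₂(10) = 3.3219 bits.
b = 215 / 3.3219 = 64.721 ms/bit, so 1/b = 15.451 bits/s.

15.45 bits/s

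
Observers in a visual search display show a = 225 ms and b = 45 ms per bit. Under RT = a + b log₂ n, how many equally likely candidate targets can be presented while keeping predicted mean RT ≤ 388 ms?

12

45·log₂ n ≤ 388 − 225 = 163, giving log₂ n ≤ 3.6222 and n ≤ 12.314. The largest whole number is 12.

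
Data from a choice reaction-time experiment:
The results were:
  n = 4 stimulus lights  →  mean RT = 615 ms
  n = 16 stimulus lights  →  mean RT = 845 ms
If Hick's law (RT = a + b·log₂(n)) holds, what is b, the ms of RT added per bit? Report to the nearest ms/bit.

115 ms/bit

b = (RT₂ − RT₁)/(log₂ n₂ − log₂ n₁) = (845 − 615)/(4 − 2) = 115 ms/bit.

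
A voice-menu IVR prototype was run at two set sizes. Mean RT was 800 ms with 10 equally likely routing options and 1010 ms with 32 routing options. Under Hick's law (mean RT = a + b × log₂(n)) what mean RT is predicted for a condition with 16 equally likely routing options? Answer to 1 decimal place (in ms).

884.9 ms

Solve the two-equation system in a and b:
  b = (1010 − 800) / (log₂ 32 − log₂ 10) = 210 / (5 − 3.3219) = 125.144 ms/bit
  a = 800 − 125.144 × 3.3219 = 384.282 ms
Then RT(16) = 384.282 + 125.144 × log₂ 16 = 384.282 + 125.144 × 4 ≈ 884.856 ms.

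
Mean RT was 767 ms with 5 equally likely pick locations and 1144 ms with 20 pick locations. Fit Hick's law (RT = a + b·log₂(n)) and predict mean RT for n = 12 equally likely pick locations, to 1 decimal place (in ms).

Solve the two-equation system in a and b:
  b = (1144 − 767) / (log₂ 20 − log₂ 5) = 377 / (4.3219 − 2.3219) = 188.500 ms/bit
  a = 767 − 188.500 × 2.3219 = 329.317 ms
Then RT(12) = 329.317 + 188.500 × log₂ 12 = 329.317 + 188.500 × 3.5850 ≈ 1005.082 ms.

1005.1 ms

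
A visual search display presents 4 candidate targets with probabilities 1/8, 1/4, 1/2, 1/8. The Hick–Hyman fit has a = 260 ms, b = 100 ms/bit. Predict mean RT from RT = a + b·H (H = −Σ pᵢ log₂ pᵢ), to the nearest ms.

435 ms

Each term −pᵢ log₂ pᵢ: 0.125·3 + 0.25·2 + 0.5·1 + 0.125·3; summed, H = 1.750 bits.
Mean RT = a + bH = 260 + 100·1.750 = 435.00 ms.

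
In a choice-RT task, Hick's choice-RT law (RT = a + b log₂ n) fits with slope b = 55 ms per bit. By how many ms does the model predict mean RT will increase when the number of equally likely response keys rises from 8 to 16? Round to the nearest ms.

55 ms

The intercept a cancels: ΔRT = b·(log₂ n₂ − log₂ n₁) = b·log₂(n₂/n₁).
log₂(16) − log₂(8) = log₂(16/8) = log₂(2) = 1.
ΔRT = 55 × 1.0000 = 55.000 ms.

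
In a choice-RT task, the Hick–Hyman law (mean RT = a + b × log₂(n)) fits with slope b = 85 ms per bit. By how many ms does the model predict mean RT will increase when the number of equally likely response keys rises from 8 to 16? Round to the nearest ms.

The intercept a cancels: ΔRT = b·(log₂ n₂ − log₂ n₁) = b·log₂(n₂/n₁).
log₂(16) − log₂(8) = log₂(16/8) = log₂(2) = 1.
ΔRT = 85 × 1.0000 = 85.000 ms.

85 ms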